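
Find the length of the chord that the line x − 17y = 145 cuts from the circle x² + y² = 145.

Substitute y = (−145 + x)/17:
290x² − 290x − 20880 = 0  ⟹  x² − x − 72 = 0
x = 9 or x = −8, giving (9, −8) and (−8, −9).
|(9, −8) − (−8, −9)| = √((17)² + (1)²) = √290.

√290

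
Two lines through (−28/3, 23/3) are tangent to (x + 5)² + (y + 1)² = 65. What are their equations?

7x − 4y = −96 and x + 8y = 52

Write the tangent as mx − y + (23/3 − m·(−28/3)) = 0 and set its distance from the centre to √65:
(13/3m − (−26/3))² = 65(m² + 1)
32m² − 52m − 7 = 0, so m = 7/4 or m = −1/8.
Through (−28/3, 23/3) these give 7x − 4y = −96 and x + 8y = 52.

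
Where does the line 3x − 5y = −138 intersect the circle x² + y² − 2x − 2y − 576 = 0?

Express y = (138 + 3x)/5 and substitute into the circle:
34x² + 748x + 3264 = 0  ⟹  x² + 22x + 96 = 0
x = −6 or x = −16, giving (−6, 24) and (−16, 18).

(−16, 18) and (−6, 24)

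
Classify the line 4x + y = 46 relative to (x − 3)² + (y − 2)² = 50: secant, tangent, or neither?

neither

d² = (4·3 + 1·2 − (46))²/17 = 1024/17; r² = 50.
Since d² > r², the line lies outside the circle.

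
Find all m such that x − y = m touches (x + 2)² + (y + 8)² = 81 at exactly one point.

Tangency holds when the distance from the centre (−2, −8) to the line equals the radius 9:
|1·(−2) − 1·(−8) − m| / √2 = 9
|m − (6)| = 9√2.

m = 6 ± 9√2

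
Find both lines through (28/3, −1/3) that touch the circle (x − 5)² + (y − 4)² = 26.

x − 5y = 11 and 5x − y = 47

Let a tangent through (28/3, −1/3) have slope m. Its distance from (5, 4) must equal √26:
(−13/3m − (13/3))² = 26(m² + 1)
5m² − 26m + 5 = 0, so m = 1/5 or m = 5.
Through (28/3, −1/3) these give x − 5y = 11 and 5x − y = 47.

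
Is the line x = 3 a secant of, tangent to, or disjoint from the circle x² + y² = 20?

d² = (1·0 + 0·0 − (3))² = 9; r² = 20.
Since d² < r², the line cuts the circle twice.

secant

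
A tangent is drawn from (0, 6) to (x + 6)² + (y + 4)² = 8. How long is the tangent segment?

8√2

With centre O = (−6, −4), |OP|² = 136 and r² = 8.
The tangent meets the radius at right angles, so tangent² = |PO|² − r² = 136 − 8 = 128.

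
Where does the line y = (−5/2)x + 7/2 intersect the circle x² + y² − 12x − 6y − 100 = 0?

Express y = (7 − 5x)/2 and substitute into the circle:
29x² − 58x − 435 = 0  ⟹  x² − 2x − 15 = 0
x = 5 or x = −3, giving (5, −9) and (−3, 11).

(−3, 11) and (5, −9)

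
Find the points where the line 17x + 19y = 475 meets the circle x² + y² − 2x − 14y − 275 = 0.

(0, 25) and (19, 8)

Substitute y = (475 − 17x)/19:
650x² − 12350x = 0  ⟹  x² − 19x = 0
x = 19 or x = 0, giving (19, 8) and (0, 25).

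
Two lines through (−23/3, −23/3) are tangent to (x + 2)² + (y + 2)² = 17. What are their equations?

x − 4y = 23 and 4x − y = −23

A line y − (−23/3) = m(x − (−23/3)) is tangent when its distance from (−2, −2) is √17:
(17/3m − (17/3))² = 17(m² + 1)
4m² − 17m + 4 = 0, so m = 1/4 or m = 4.
With m = 1/4: x − 4y = 23. With m = 4: 4x − y = −23.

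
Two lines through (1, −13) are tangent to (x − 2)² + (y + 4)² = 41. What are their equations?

Write the tangent as mx − y + (−13 − m·(1)) = 0 and set its distance from the centre to √41:
[m·(1) − (9)]² = 41(m² + 1)
20m² + 9m − 20 = 0, so m = −5/4 or m = 4/5.
With m = −5/4: 5x + 4y = −47. With m = 4/5: 4x − 5y = 69.

5x + 4y = −47 and 4x − 5y = 69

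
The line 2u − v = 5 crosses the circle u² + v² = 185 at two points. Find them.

(−4, −13) and (8, 11)

From the line, v = 2u − 5. Substituting:
5u² − 20u − 160 = 0  ⟹  u² − 4u − 32 = 0
u = 8 or u = −4, giving (8, 11) and (−4, −13).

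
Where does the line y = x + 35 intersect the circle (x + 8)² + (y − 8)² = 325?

(−26, 9) and (−9, 26)

From the line, y = x + 35. Substituting:
2x² + 70x + 468 = 0  ⟹  x² + 35x + 234 = 0
x = −9 or x = −26, giving (−9, 26) and (−26, 9).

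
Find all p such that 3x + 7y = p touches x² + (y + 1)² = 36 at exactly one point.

For a tangent, require d(centre, line) = r = 6.
|3·0 + 7·(−1) − p| / √58 = 6
|p − (−7)| = 6√58.

p = −7 ± 6√58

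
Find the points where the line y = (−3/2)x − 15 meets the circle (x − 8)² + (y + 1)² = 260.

(−8, −3) and (0, −15)

From the line, y = (−30 − 3x)/2. Substituting:
13x² + 104x = 0  ⟹  x² + 8x = 0
x = 0 or x = −8, giving (0, −15) and (−8, −3).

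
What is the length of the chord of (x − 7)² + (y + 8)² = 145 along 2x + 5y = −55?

4√29

Substitute y = (−55 − 2x)/5:
29x² − 290x − 2175 = 0  ⟹  x² − 10x − 75 = 0
x = 15 or x = −5, giving (15, −17) and (−5, −9).
Chord length = distance between (15, −17) and (−5, −9) = √464 = 4√29.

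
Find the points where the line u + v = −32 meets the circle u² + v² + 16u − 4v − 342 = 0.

(−27, −5) and (−15, −17)

From the line, v = −u − 32. Substituting:
2u² + 84u + 810 = 0  ⟹  u² + 42u + 405 = 0
u = −15 or u = −27, giving (−15, −17) and (−27, −5).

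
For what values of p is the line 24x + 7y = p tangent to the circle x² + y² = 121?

Tangency holds when the distance from the centre (0, 0) to the line equals the radius 11:
|24·0 + 7·0 − p| / √625 = 11
|p| = 11·25, so p = 275 or p = −275.

p = −275 or p = 275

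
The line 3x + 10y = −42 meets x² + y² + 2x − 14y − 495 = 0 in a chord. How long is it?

4√109

Centre (−1, 7), r² = 545. Perpendicular distance d from centre to line = |109| / √109 = 109/√109.
Chord = 2√(r² − d²) = 2·√(436) = 4√109.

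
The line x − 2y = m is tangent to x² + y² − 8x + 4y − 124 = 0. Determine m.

m = 8 ± 12√5

The line touches the circle iff its distance from (4, −2) is 12:
|1·4 − 2·(−2) − m| / √5 = 12
|m − (8)| = 12√5.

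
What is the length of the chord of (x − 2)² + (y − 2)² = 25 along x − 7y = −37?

5√2

Centre (2, 2), r² = 25. Perpendicular distance d from centre to line = |25| / √50 = 25/√50.
Half the chord is √(r² − d²) = √(25/2), so the full chord is 5√2.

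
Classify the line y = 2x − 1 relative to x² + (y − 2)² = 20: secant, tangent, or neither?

d² = (2·0 − 1·2 − (1))²/5 = 9/5; r² = 20.
Since d² < r², the line cuts the circle twice.

secant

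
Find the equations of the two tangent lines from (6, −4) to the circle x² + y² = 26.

x − 5y = 26 and 5x + y = 26

A line y − (−4) = m(x − (6)) is tangent when its distance from (0, 0) is √26:
[m·(−6) − (4)]² = 26(m² + 1)
5m² + 24m − 5 = 0, so m = 1/5 or m = −5.
Through (6, −4) these give x − 5y = 26 and 5x + y = 26.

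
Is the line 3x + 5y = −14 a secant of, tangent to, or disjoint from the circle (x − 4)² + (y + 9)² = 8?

disjoint

d² = (3·4 + 5·(−9) − (−14))²/34 = 361/34; r² = 8.
Since d² > r², the line lies outside the circle.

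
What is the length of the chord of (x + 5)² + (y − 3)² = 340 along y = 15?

28

Express y = 15 and substitute into the circle:
x² + 10x − 171 = 0
x = 9 or x = −19, giving (9, 15) and (−19, 15).
Chord length = distance between (9, 15) and (−19, 15) = √784 = 28.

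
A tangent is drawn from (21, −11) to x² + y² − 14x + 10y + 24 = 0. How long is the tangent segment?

√182

Centre (7, −5), r² = 50. |PO|² = (14)² + (−6)² = 232.
The tangent meets the radius at right angles, so tangent² = |PO|² − r² = 232 − 50 = 182.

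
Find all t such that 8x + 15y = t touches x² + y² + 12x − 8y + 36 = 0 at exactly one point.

t = −56 or t = 80

The line touches the circle iff its distance from (−6, 4) is 4:
|8·(−6) + 15·4 − t| / √289 = 4
|t − (12)| = 4·17, so t = 80 or t = −56.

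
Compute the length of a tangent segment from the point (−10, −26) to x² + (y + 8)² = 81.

7√7

Centre (0, −8), r² = 81. |PO|² = (−10)² + (−18)² = 424.
By the tangent–radius right angle, tangent length = √(|PO|² − r²) = √343 = 7√7.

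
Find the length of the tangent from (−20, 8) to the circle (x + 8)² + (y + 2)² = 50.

√194

With centre O = (−8, −2), |OP|² = 244 and r² = 50.
The tangent meets the radius at right angles, so tangent² = |PO|² − r² = 244 − 50 = 194.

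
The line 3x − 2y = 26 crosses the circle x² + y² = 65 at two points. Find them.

Substitute y = (−26 + 3x)/2:
13x² − 156x + 416 = 0  ⟹  x² − 12x + 32 = 0
x = 8 or x = 4, giving (8, −1) and (4, −7).

(4, −7) and (8, −1)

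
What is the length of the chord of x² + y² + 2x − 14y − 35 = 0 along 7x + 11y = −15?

Centre (−1, 7), r² = 85. Perpendicular distance d from centre to line = |85| / √170 = 85/√170.
Chord = 2√(r² − d²) = 2·√(85/2) = √170.

√170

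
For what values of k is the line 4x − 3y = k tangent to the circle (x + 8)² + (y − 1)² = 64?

Tangency holds when the distance from the centre (−8, 1) to the line equals the radius 8:
|4·(−8) − 3·1 − k| / √25 = 8
|k − (−35)| = 8·5, so k = 5 or k = −75.

k = −75 or k = 5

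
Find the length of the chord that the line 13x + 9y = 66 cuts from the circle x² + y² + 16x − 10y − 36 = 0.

5√10

Substitute y = (66 − 13x)/9:
250x² + 750x − 4500 = 0  ⟹  x² + 3x − 18 = 0
x = 3 or x = −6, giving (3, 3) and (−6, 16).
Chord length = distance between (3, 3) and (−6, 16) = √250 = 5√10.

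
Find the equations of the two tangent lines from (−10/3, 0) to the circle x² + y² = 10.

3x + y = −10 and 3x − y = −10

Let a tangent through (−10/3, 0) have slope m. Its distance from (0, 0) must equal √10:
(10/3m − (0))² = 10(m² + 1)
m² − 9 = 0, so m = −3 or m = 3.
Through (−10/3, 0) these give 3x + y = −10 and 3x − y = −10.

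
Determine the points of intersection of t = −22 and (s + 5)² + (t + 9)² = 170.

Substitute t = −22:
s² + 10s + 24 = 0
s = −4 or s = −6, giving (−4, −22) and (−6, −22).

(−6, −22) and (−4, −22)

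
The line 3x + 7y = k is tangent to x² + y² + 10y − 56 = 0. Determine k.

k = −35 ± 9√58

For a tangent, require d(centre, line) = r = 9.
|3·0 + 7·(−5) − k| / √58 = 9
|k − (−35)| = 9√58.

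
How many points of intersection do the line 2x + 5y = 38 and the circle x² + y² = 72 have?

Substituting the line into the circle gives 29x² − 152x − 356 = 0.
Discriminant = (−152)² − 4·29·(−356) = 64400 > 0.
Two real roots: the line is a secant.

2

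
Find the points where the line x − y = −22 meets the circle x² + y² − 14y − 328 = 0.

(−19, 3) and (4, 26)

From the line, y = x + 22. Substituting:
2x² + 30x − 152 = 0  ⟹  x² + 15x − 76 = 0
x = 4 or x = −19, giving (4, 26) and (−19, 3).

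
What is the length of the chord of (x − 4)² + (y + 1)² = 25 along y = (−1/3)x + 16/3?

From the line, y = (16 − x)/3. Substituting:
10x² − 110x + 280 = 0  ⟹  x² − 11x + 28 = 0
x = 7 or x = 4, giving (7, 3) and (4, 4).
|(7, 3) − (4, 4)| = √((3)² + (−1)²) = √10.

√10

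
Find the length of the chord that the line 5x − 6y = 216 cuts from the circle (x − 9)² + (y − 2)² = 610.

2√61

From the line, y = (−216 + 5x)/6. Substituting:
61x² − 2928x + 32940 = 0  ⟹  x² − 48x + 540 = 0
x = 30 or x = 18, giving (30, −11) and (18, −21).
|(30, −11) − (18, −21)| = √((12)² + (10)²) = 2√61.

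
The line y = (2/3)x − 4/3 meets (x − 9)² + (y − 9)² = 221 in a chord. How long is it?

The distance from (9, 9) to the line is 13/√13, and r² = 221.
Chord = 2√(r² − d²) = 2·√(208) = 8√13.

8√13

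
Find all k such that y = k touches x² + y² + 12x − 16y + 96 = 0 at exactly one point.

k = 6 or k = 10

For a tangent, require d(centre, line) = r = 2.
|0·(−6) + 1·8 − k| / √1 = 2
|k − (8)| = 2, so k = 10 or k = 6.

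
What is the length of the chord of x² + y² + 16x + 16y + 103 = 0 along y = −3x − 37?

3√10

Centre (−8, −8), r² = 25. Perpendicular distance d from centre to line = |5| / √10 = 5/√10.
Half the chord is √(r² − d²) = √(45/2), so the full chord is 3√10.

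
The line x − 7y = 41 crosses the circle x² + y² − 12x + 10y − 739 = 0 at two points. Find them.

Express y = (−41 + x)/7 and substitute into the circle:
50x² − 600x − 37400 = 0  ⟹  x² − 12x − 748 = 0
x = 34 or x = −22, giving (34, −1) and (−22, −9).

(−22, −9) and (34, −1)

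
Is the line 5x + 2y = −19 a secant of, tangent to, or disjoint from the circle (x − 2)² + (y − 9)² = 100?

secant

Centre (2, 9), r² = 100. Distance² from centre to line = (47)²/29 = 2209/29.
Since d² < r², the line cuts the circle twice.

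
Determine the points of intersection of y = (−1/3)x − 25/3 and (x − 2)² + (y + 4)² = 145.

(−10, −5) and (11, −12)

Express y = (−25 − x)/3 and substitute into the circle:
10x² − 10x − 1100 = 0  ⟹  x² − x − 110 = 0
x = 11 or x = −10, giving (11, −12) and (−10, −5).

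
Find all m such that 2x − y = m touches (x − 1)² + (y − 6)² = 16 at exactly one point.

For a tangent, require d(centre, line) = r = 4.
|2·1 − 1·6 − m| / √5 = 4
|m − (−4)| = 4√5.

m = −4 ± 4√5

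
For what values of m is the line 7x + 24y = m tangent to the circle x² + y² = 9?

m = −75 or m = 75

Tangency holds when the distance from the centre (0, 0) to the line equals the radius 3:
|7·0 + 24·0 − m| / √625 = 3
|m| = 3·25, so m = 75 or m = −75.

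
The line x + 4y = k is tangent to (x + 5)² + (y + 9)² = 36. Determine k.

Tangency holds when the distance from the centre (−5, −9) to the line equals the radius 6:
|1·(−5) + 4·(−9) − k| / √17 = 6
|k − (−41)| = 6√17.

k = −41 ± 6√17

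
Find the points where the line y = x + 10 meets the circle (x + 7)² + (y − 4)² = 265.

(−18, −8) and (5, 15)

From the line, y = x + 10. Substituting:
2x² + 26x − 180 = 0  ⟹  x² + 13x − 90 = 0
x = 5 or x = −18, giving (5, 15) and (−18, −8).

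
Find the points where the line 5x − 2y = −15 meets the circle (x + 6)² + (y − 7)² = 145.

Express y = (15 + 5x)/2 and substitute into the circle:
29x² + 58x − 435 = 0  ⟹  x² + 2x − 15 = 0
x = 3 or x = −5, giving (3, 15) and (−5, −5).

(−5, −5) and (3, 15)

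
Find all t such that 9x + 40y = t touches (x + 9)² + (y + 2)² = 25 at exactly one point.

t = −366 or t = 44

For a tangent, require d(centre, line) = r = 5.
|9·(−9) + 40·(−2) − t| / √1681 = 5
|t − (−161)| = 5·41, so t = 44 or t = −366.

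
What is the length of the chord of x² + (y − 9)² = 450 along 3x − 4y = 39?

The distance from (0, 9) to the line is 75/√25, and r² = 450.
Half the chord is √(r² − d²) = √(225), so the full chord is 30.

30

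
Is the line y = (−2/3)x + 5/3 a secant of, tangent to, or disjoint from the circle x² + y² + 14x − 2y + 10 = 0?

Centre (−7, 1), r² = 40. Distance² from centre to line = (−16)²/13 = 256/13.
Since d² < r², the line cuts the circle twice.

secant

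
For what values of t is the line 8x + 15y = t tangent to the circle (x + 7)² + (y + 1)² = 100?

Tangency holds when the distance from the centre (−7, −1) to the line equals the radius 10:
|8·(−7) + 15·(−1) − t| / √289 = 10
|t − (−71)| = 10·17, so t = 99 or t = −241.

t = −241 or t = 99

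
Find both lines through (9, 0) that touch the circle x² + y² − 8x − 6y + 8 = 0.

A line y − (0) = m(x − (9)) is tangent when its distance from (4, 3) is √17:
[m·(−5) − (3)]² = 17(m² + 1)
4m² + 15m − 4 = 0, so m = 1/4 or m = −4.
Through (9, 0) these give x − 4y = 9 and 4x + y = 36.

x − 4y = 9 and 4x + y = 36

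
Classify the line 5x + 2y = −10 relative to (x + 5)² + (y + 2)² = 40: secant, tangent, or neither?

Substituting the line into the circle gives 29x² + 100x − 24 = 0.
Δ = 10000 − (−2784) = 12784.
Two real roots: the line is a secant.

secant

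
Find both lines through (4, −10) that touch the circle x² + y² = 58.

7x − 3y = 58 and 3x + 7y = −58

Write the tangent as mx − y + (−10 − m·(4)) = 0 and set its distance from the centre to √58:
(−4m − (10))² = 58(m² + 1)
21m² − 40m − 21 = 0, so m = 7/3 or m = −3/7.
With m = 7/3: 7x − 3y = 58. With m = −3/7: 3x + 7y = −58.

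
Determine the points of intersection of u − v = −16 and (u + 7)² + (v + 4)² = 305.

(−24, −8) and (−3, 13)

Express v = u + 16 and substitute into the circle:
2u² + 54u + 144 = 0  ⟹  u² + 27u + 72 = 0
u = −3 or u = −24, giving (−3, 13) and (−24, −8).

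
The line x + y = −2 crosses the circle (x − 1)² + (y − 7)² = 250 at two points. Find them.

(−14, 12) and (6, −8)

Express y = −x − 2 and substitute into the circle:
2x² + 16x − 168 = 0  ⟹  x² + 8x − 84 = 0
x = 6 or x = −14, giving (6, −8) and (−14, 12).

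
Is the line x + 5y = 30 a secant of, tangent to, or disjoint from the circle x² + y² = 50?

d² = (1·0 + 5·0 − (30))²/26 = 450/13; r² = 50.
Since d² < r², the line cuts the circle twice.

secant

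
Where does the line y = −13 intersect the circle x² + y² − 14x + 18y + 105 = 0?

Substitute y = −13:
x² − 14x + 40 = 0
x = 10 or x = 4, giving (10, −13) and (4, −13).

(4, −13) and (10, −13)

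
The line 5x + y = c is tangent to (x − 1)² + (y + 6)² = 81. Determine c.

For a tangent, require d(centre, line) = r = 9.
|5·1 + 1·(−6) − c| / √26 = 9
|c − (−1)| = 9√26.

c = −1 ± 9√26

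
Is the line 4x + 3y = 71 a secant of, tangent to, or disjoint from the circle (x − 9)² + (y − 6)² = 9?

disjoint

d² = (4·9 + 3·6 − (71))²/25 = 289/25; r² = 9.
Since d² > r², the line lies outside the circle.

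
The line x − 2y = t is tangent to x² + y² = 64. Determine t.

t = ±8√5

Tangency holds when the distance from the centre (0, 0) to the line equals the radius 8:
|1·0 − 2·0 − t| / √5 = 8
|t| = 8√5.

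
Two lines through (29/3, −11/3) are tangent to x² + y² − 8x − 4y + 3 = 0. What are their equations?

A line y − (−11/3) = m(x − (29/3)) is tangent when its distance from (4, 2) is √17:
(−17/3m − (17/3))² = 17(m² + 1)
4m² + 17m + 4 = 0, so m = −4 or m = −1/4.
Through (29/3, −11/3) these give 4x + y = 35 and x + 4y = −5.

4x + y = 35 and x + 4y = −5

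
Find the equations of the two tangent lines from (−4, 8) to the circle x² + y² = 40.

x + 3y = 20 and 3x − y = −20

Write the tangent as mx − y + (8 − m·(−4)) = 0 and set its distance from the centre to 2√10:
(4m − (−8))² = 40(m² + 1)
3m² − 8m − 3 = 0, so m = −1/3 or m = 3.
Through (−4, 8) these give x + 3y = 20 and 3x − y = −20.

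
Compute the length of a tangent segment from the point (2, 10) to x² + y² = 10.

√94

The centre is (0, 0) and r = √10. The square of the distance from P to the centre is 4 + 100 = 104.
Power of the point: PT² = |PO|² − r² = 94, so PT = √94.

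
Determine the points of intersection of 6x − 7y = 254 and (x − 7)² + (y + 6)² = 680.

Substitute y = (−254 + 6x)/7:
85x² − 3230x + 14025 = 0  ⟹  x² − 38x + 165 = 0
x = 33 or x = 5, giving (33, −8) and (5, −32).

(5, −32) and (33, −8)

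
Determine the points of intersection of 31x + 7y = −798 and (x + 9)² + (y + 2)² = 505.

(−28, 10) and (−21, −21)

Substitute y = (−798 − 31x)/7:
1010x² + 49490x + 593880 = 0  ⟹  x² + 49x + 588 = 0
x = −21 or x = −28, giving (−21, −21) and (−28, 10).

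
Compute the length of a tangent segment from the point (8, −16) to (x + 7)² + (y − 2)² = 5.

4√34

Centre (−7, 2), r² = 5. |PO|² = (15)² + (−18)² = 549.
The tangent meets the radius at right angles, so tangent² = |PO|² − r² = 549 − 5 = 544.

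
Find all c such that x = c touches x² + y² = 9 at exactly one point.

c = −3 or c = 3

For a tangent, require d(centre, line) = r = 3.
|1·0 + 0·0 − c| / √1 = 3
|c| = 3, so c = 3 or c = −3.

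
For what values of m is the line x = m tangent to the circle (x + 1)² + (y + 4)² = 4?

The line touches the circle iff its distance from (−1, −4) is 2:
|1·(−1) + 0·(−4) − m| / √1 = 2
|m − (−1)| = 2, so m = 1 or m = −3.

m = −3 or m = 1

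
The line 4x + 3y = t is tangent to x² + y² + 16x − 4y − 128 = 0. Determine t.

The line touches the circle iff its distance from (−8, 2) is 14:
|4·(−8) + 3·2 − t| / √25 = 14
|t − (−26)| = 14·5, so t = 44 or t = −96.

t = −96 or t = 44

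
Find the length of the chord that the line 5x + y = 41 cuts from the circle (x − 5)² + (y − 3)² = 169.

Express y = −5x + 41 and substitute into the circle:
26x² − 390x + 1300 = 0  ⟹  x² − 15x + 50 = 0
x = 10 or x = 5, giving (10, −9) and (5, 16).
|(10, −9) − (5, 16)| = √((5)² + (−25)²) = 5√26.

5√26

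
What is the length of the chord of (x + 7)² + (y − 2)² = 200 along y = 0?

Substitute y = 0:
x² + 14x − 147 = 0
x = 7 or x = −21, giving (7, 0) and (−21, 0).
|(7, 0) − (−21, 0)| = √((28)² + (0)²) = 28.

28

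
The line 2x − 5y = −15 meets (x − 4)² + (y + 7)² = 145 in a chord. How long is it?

Substitute y = (15 + 2x)/5:
29x² − 725 = 0  ⟹  x² − 25 = 0
x = 5 or x = −5, giving (5, 5) and (−5, 1).
Chord length = distance between (5, 5) and (−5, 1) = √116 = 2√29.

2√29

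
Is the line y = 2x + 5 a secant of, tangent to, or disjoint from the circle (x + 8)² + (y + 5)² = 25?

Substituting the line into the circle gives 5x² + 56x + 139 = 0.
Δ = 3136 − 2780 = 356.
Two real roots: the line is a secant.

secant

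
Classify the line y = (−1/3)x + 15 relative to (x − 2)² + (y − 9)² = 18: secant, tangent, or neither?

neither

Substituting the line into the circle gives 10x² − 72x + 198 = 0.
Discriminant = (−72)² − 4·10·(198) = −2736 < 0.
No real roots: the line does not meet the circle.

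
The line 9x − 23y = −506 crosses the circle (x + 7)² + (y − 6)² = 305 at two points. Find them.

From the line, y = (506 + 9x)/23. Substituting:
610x² + 14030x = 0  ⟹  x² + 23x = 0
x = 0 or x = −23, giving (0, 22) and (−23, 13).

(−23, 13) and (0, 22)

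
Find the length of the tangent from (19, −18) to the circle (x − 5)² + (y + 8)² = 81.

Centre (5, −8), r² = 81. |PO|² = (14)² + (−10)² = 296.
By the tangent–radius right angle, tangent length = √(|PO|² − r²) = √215.

√215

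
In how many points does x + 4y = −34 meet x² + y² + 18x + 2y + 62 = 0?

Substituting the line into the circle gives 17x² + 348x + 1876 = 0.
Δ = 121104 − 127568 = −6464.
No real roots: the line does not meet the circle.

0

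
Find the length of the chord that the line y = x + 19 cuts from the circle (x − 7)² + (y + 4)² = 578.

Centre (7, −4), r² = 578. Perpendicular distance d from centre to line = |30| / √2 = 30/√2.
Half the chord is √(r² − d²) = √(128), so the full chord is 16√2.

16√2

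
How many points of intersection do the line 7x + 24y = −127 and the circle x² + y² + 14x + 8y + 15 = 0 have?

d² = (7·(−7) + 24·(−4) − (−127))²/625 = 324/625; r² = 50.
Since d² < r², the line cuts the circle twice.

2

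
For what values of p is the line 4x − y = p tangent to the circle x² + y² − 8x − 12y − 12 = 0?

Tangency holds when the distance from the centre (4, 6) to the line equals the radius 8:
|4·4 − 1·6 − p| / √17 = 8
|p − (10)| = 8√17.

p = 10 ± 8√17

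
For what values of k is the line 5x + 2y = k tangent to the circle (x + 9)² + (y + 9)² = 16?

k = −63 ± 4√29

For a tangent, require d(centre, line) = r = 4.
|5·(−9) + 2·(−9) − k| / √29 = 4
|k − (−63)| = 4√29.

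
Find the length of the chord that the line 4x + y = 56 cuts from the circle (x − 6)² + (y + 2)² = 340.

Express y = −4x + 56 and substitute into the circle:
17x² − 476x + 3060 = 0  ⟹  x² − 28x + 180 = 0
x = 18 or x = 10, giving (18, −16) and (10, 16).
|(18, −16) − (10, 16)| = √((8)² + (−32)²) = 8√17.

8√17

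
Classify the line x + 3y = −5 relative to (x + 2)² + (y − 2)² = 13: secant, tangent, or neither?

secant

Centre (−2, 2), r² = 13. Distance² from centre to line = (9)²/10 = 81/10.
Since d² < r², the line cuts the circle twice.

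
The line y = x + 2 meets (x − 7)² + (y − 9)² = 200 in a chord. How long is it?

20√2

Substitute y = x + 2:
2x² − 28x − 102 = 0  ⟹  x² − 14x − 51 = 0
x = 17 or x = −3, giving (17, 19) and (−3, −1).
|(17, 19) − (−3, −1)| = √((20)² + (20)²) = 20√2.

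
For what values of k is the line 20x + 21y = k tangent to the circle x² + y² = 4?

The line touches the circle iff its distance from (0, 0) is 2:
|20·0 + 21·0 − k| / √841 = 2
|k| = 2·29, so k = 58 or k = −58.

k = −58 or k = 58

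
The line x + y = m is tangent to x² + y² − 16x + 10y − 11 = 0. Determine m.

m = 3 ± 10√2

The line touches the circle iff its distance from (8, −5) is 10:
|1·8 + 1·(−5) − m| / √2 = 10
|m − (3)| = 10√2.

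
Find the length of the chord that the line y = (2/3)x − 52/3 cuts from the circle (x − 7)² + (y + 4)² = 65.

2√13

Centre (7, −4), r² = 65. Perpendicular distance d from centre to line = |−26| / √13 = 26/√13.
Half the chord is √(r² − d²) = √(13), so the full chord is 2√13.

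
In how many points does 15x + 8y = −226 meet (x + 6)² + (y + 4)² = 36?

0

d² = (15·(−6) + 8·(−4) − (−226))²/289 = 10816/289; r² = 36.
Since d² > r², the line lies outside the circle.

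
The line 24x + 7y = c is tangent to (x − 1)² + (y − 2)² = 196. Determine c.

Tangency holds when the distance from the centre (1, 2) to the line equals the radius 14:
|24·1 + 7·2 − c| / √625 = 14
|c − (38)| = 14·25, so c = 388 or c = −312.

c = −312 or c = 388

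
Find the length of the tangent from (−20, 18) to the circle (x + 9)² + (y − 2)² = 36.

√341

The centre is (−9, 2) and r = 6. The square of the distance from P to the centre is 121 + 256 = 377.
The tangent meets the radius at right angles, so tangent² = |PO|² − r² = 377 − 36 = 341.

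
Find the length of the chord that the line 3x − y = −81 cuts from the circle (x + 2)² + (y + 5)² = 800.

8√10

The distance from (−2, −5) to the line is 80/√10, and r² = 800.
Half the chord is √(r² − d²) = √(160), so the full chord is 8√10.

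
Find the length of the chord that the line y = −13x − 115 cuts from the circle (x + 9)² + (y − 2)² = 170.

2√170

The distance from (−9, 2) to the line is 0/√170, and r² = 170.
Half the chord is √(r² − d²) = √(170), so the full chord is 2√170.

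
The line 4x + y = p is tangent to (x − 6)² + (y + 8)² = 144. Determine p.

p = 16 ± 12√17

Tangency holds when the distance from the centre (6, −8) to the line equals the radius 12:
|4·6 + 1·(−8) − p| / √17 = 12
|p − (16)| = 12√17.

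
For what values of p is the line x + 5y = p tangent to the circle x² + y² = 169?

p = ±13√26

For a tangent, require d(centre, line) = r = 13.
|1·0 + 5·0 − p| / √26 = 13
|p| = 13√26.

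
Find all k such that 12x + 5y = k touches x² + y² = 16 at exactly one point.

k = −52 or k = 52

Tangency holds when the distance from the centre (0, 0) to the line equals the radius 4:
|12·0 + 5·0 − k| / √169 = 4
|k| = 4·13, so k = 52 or k = −52.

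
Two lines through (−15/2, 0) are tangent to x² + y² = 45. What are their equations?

Let a tangent through (−15/2, 0) have slope m. Its distance from (0, 0) must equal 3√5:
[m·(15/2) − (0)]² = 45(m² + 1)
m² − 4 = 0, so m = 2 or m = −2.
With m = 2: 2x − y = −15. With m = −2: 2x + y = −15.

2x − y = −15 and 2x + y = −15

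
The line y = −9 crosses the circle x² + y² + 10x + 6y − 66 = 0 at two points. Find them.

From the line, y = −9. Substituting:
x² + 10x − 39 = 0
x = 3 or x = −13, giving (3, −9) and (−13, −9).

(−13, −9) and (3, −9)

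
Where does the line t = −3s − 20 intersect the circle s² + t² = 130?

(−9, 7) and (−3, −11)

Express t = −3s − 20 and substitute into the circle:
10s² + 120s + 270 = 0  ⟹  s² + 12s + 27 = 0
s = −3 or s = −9, giving (−3, −11) and (−9, 7).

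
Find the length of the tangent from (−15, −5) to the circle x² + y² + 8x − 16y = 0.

√210

Centre (−4, 8), r² = 80. |PO|² = (−11)² + (−13)² = 290.
The tangent meets the radius at right angles, so tangent² = |PO|² − r² = 290 − 80 = 210.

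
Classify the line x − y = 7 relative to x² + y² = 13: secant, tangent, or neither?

Substituting the line into the circle gives 2x² − 14x + 36 = 0.
Δ = 196 − 288 = −92.
No real roots: the line does not meet the circle.

neither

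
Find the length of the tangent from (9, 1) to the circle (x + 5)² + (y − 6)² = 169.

2√13

With centre O = (−5, 6), |OP|² = 221 and r² = 169.
By the tangent–radius right angle, tangent length = √(|PO|² − r²) = √52 = 2√13.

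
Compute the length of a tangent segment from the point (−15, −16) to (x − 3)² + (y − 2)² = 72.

With centre O = (3, 2), |OP|² = 648 and r² = 72.
Power of the point: PT² = |PO|² − r² = 576, so PT = 24.

24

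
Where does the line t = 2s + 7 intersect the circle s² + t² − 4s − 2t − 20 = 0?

(−3, 1) and (−1, 5)

From the line, t = 2s + 7. Substituting:
5s² + 20s + 15 = 0  ⟹  s² + 4s + 3 = 0
s = −1 or s = −3, giving (−1, 5) and (−3, 1).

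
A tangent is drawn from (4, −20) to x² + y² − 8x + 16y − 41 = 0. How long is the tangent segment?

√23

The centre is (4, −8) and r = 11. The square of the distance from P to the centre is 0 + 144 = 144.
By the tangent–radius right angle, tangent length = √(|PO|² − r²) = √23.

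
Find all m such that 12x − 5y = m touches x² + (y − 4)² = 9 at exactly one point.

Tangency holds when the distance from the centre (0, 4) to the line equals the radius 3:
|12·0 − 5·4 − m| / √169 = 3
|m − (−20)| = 3·13, so m = 19 or m = −59.

m = −59 or m = 19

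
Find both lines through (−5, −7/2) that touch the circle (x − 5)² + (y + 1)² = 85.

7x + 6y = −56 and 9x − 2y = −38

Write the tangent as mx − y + (−7/2 − m·(−5)) = 0 and set its distance from the centre to √85:
(10m − (5/2))² = 85(m² + 1)
12m² − 40m − 63 = 0, so m = −7/6 or m = 9/2.
Through (−5, −7/2) these give 7x + 6y = −56 and 9x − 2y = −38.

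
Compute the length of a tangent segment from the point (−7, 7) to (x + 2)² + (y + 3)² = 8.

Centre (−2, −3), r² = 8. |PO|² = (−5)² + (10)² = 125.
The tangent meets the radius at right angles, so tangent² = |PO|² − r² = 125 − 8 = 117.

3√13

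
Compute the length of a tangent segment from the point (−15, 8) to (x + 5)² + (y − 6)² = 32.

6√2

Centre (−5, 6), r² = 32. |PO|² = (−10)² + (2)² = 104.
By the tangent–radius right angle, tangent length = √(|PO|² − r²) = √72 = 6√2.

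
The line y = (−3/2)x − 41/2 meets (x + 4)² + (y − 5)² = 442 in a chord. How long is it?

Substitute y = (−41 − 3x)/2:
13x² + 338x + 897 = 0  ⟹  x² + 26x + 69 = 0
x = −3 or x = −23, giving (−3, −16) and (−23, 14).
Chord length = distance between (−3, −16) and (−23, 14) = √1300 = 10√13.

10√13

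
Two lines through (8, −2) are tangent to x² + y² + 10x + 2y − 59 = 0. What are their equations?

6x − 7y = 62 and 7x + 6y = 44

Let a tangent through (8, −2) have slope m. Its distance from (−5, −1) must equal √85:
(−13m − (1))² = 85(m² + 1)
42m² + 13m − 42 = 0, so m = 6/7 or m = −7/6.
Through (8, −2) these give 6x − 7y = 62 and 7x + 6y = 44.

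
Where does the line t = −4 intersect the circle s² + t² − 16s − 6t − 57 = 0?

(−1, −4) and (17, −4)

Express t = −4 and substitute into the circle:
s² − 16s − 17 = 0
s = 17 or s = −1, giving (17, −4) and (−1, −4).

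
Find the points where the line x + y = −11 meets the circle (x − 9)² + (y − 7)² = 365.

Express y = −x − 11 and substitute into the circle:
2x² + 18x + 40 = 0  ⟹  x² + 9x + 20 = 0
x = −4 or x = −5, giving (−4, −7) and (−5, −6).

(−5, −6) and (−4, −7)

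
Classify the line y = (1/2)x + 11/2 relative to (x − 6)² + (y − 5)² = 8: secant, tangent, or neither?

d² = (1·6 − 2·5 − (−11))²/5 = 49/5; r² = 8.
Since d² > r², the line lies outside the circle.

neither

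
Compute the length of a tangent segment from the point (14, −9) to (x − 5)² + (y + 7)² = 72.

√13

With centre O = (5, −7), |OP|² = 85 and r² = 72.
By the tangent–radius right angle, tangent length = √(|PO|² − r²) = √13.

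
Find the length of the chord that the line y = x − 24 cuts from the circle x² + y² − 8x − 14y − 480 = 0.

Centre (4, 7), r² = 545. Perpendicular distance d from centre to line = |−27| / √2 = 27/√2.
Half the chord is √(r² − d²) = √(361/2), so the full chord is 19√2.

19√2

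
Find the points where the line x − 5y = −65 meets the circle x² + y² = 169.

From the line, y = (65 + x)/5. Substituting:
26x² + 130x = 0  ⟹  x² + 5x = 0
x = 0 or x = −5, giving (0, 13) and (−5, 12).

(−5, 12) and (0, 13)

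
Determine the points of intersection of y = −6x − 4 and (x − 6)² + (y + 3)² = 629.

(−4, 20) and (4, −28)

Express y = −6x − 4 and substitute into the circle:
37x² − 592 = 0  ⟹  x² − 16 = 0
x = 4 or x = −4, giving (4, −28) and (−4, 20).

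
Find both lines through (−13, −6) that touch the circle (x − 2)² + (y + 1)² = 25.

3x − 4y = −15 and y = −6

Let a tangent through (−13, −6) have slope m. Its distance from (2, −1) must equal 5:
[m·(15) − (5)]² = 25(m² + 1)
4m² − 3m = 0, so m = 3/4 or m = 0.
With m = 3/4: 3x − 4y = −15. With m = 0: y = −6.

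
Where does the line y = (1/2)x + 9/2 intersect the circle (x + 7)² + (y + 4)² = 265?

(−23, −7) and (5, 7)

From the line, y = (9 + x)/2. Substituting:
5x² + 90x − 575 = 0  ⟹  x² + 18x − 115 = 0
x = 5 or x = −23, giving (5, 7) and (−23, −7).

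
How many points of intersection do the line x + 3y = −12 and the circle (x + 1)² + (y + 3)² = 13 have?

Substituting the line into the circle gives 10x² + 24x − 99 = 0.
Δ = 576 − (−3960) = 4536.
Two real roots: the line is a secant.

2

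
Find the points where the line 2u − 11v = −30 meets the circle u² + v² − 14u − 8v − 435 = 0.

Substitute v = (30 + 2u)/11:
125u² − 1750u − 54375 = 0  ⟹  u² − 14u − 435 = 0
u = 29 or u = −15, giving (29, 8) and (−15, 0).

(−15, 0) and (29, 8)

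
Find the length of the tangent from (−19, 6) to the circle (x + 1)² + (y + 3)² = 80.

5√13

Centre (−1, −3), r² = 80. |PO|² = (−18)² + (9)² = 405.
By the tangent–radius right angle, tangent length = √(|PO|² − r²) = √325 = 5√13.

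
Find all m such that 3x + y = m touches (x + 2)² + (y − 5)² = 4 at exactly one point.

Tangency holds when the distance from the centre (−2, 5) to the line equals the radius 2:
|3·(−2) + 1·5 − m| / √10 = 2
|m − (−1)| = 2√10.

m = −1 ± 2√10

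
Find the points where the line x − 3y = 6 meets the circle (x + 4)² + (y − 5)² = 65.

(−3, −3) and (0, −2)

Substitute y = (−6 + x)/3:
10x² + 30x = 0  ⟹  x² + 3x = 0
x = 0 or x = −3, giving (0, −2) and (−3, −3).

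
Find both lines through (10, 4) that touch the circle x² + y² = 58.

7x − 3y = 58 and 3x + 7y = 58

Write the tangent as mx − y + (4 − m·(10)) = 0 and set its distance from the centre to √58:
(−10m − (−4))² = 58(m² + 1)
21m² − 40m − 21 = 0, so m = 7/3 or m = −3/7.
Through (10, 4) these give 7x − 3y = 58 and 3x + 7y = 58.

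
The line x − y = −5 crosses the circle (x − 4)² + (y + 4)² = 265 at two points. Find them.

Express y = x + 5 and substitute into the circle:
2x² + 10x − 168 = 0  ⟹  x² + 5x − 84 = 0
x = 7 or x = −12, giving (7, 12) and (−12, −7).

(−12, −7) and (7, 12)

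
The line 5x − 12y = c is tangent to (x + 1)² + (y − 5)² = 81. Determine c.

c = −182 or c = 52

Tangency holds when the distance from the centre (−1, 5) to the line equals the radius 9:
|5·(−1) − 12·5 − c| / √169 = 9
|c − (−65)| = 9·13, so c = 52 or c = −182.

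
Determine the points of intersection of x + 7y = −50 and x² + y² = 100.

From the line, y = (−50 − x)/7. Substituting:
50x² + 100x − 2400 = 0  ⟹  x² + 2x − 48 = 0
x = 6 or x = −8, giving (6, −8) and (−8, −6).

(−8, −6) and (6, −8)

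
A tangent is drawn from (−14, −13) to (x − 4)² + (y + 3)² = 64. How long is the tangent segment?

6√10

The centre is (4, −3) and r = 8. The square of the distance from P to the centre is 324 + 100 = 424.
By the tangent–radius right angle, tangent length = √(|PO|² − r²) = √360 = 6√10.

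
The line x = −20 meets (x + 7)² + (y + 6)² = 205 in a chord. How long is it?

12

The distance from (−7, −6) to the line is 13, and r² = 205.
Chord = 2√(r² − d²) = 2·√(36) = 12.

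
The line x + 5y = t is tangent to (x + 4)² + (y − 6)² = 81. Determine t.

t = 26 ± 9√26

Tangency holds when the distance from the centre (−4, 6) to the line equals the radius 9:
|1·(−4) + 5·6 − t| / √26 = 9
|t − (26)| = 9√26.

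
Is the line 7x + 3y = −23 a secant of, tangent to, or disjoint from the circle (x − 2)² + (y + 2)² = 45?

Substituting the line into the circle gives 58x² + 202x − 80 = 0.
Δ = 40804 − (−18560) = 59364.
Two real roots: the line is a secant.

secant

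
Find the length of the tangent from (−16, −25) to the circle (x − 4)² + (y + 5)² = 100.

Centre (4, −5), r² = 100. |PO|² = (−20)² + (−20)² = 800.
The tangent meets the radius at right angles, so tangent² = |PO|² − r² = 800 − 100 = 700.

10√7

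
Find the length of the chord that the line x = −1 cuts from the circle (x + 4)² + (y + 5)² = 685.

52

The line gives x = −1. Substituting into the circle:
y² + 10y − 651 = 0
y = 21 or y = −31, giving (−1, 21) and (−1, −31).
Chord length = distance between (−1, 21) and (−1, −31) = √2704 = 52.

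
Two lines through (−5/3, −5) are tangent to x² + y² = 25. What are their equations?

y = −5 and 3x + 4y = −25

A line y − (−5) = m(x − (−5/3)) is tangent when its distance from (0, 0) is 5:
(5/3m − (5))² = 25(m² + 1)
4m² + 3m = 0, so m = 0 or m = −3/4.
Through (−5/3, −5) these give y = −5 and 3x + 4y = −25.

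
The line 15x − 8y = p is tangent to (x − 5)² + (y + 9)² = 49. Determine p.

For a tangent, require d(centre, line) = r = 7.
|15·5 − 8·(−9) − p| / √289 = 7
|p − (147)| = 7·17, so p = 266 or p = 28.

p = 28 or p = 266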